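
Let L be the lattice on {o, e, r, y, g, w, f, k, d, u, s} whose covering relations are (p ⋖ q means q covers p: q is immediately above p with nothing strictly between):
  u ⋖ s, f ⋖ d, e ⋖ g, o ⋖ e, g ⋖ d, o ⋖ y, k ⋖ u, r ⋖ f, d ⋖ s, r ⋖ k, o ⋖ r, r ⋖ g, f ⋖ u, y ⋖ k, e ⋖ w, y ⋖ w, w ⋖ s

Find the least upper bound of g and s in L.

Common upper bounds of {g, s}: s.
The least among these is s.

s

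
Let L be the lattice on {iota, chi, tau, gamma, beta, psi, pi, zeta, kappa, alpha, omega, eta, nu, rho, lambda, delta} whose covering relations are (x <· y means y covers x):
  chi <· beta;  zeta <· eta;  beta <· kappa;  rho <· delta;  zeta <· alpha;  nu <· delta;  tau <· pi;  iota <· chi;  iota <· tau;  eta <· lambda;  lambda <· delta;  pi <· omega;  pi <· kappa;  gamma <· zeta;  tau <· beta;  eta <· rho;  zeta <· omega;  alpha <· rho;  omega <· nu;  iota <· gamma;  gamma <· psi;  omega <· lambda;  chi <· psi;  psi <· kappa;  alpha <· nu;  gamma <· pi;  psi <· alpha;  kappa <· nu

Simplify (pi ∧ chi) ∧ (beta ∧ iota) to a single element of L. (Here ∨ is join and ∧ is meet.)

pi ∧ chi = iota
beta ∧ iota = iota
iota ∧ iota = iota

iota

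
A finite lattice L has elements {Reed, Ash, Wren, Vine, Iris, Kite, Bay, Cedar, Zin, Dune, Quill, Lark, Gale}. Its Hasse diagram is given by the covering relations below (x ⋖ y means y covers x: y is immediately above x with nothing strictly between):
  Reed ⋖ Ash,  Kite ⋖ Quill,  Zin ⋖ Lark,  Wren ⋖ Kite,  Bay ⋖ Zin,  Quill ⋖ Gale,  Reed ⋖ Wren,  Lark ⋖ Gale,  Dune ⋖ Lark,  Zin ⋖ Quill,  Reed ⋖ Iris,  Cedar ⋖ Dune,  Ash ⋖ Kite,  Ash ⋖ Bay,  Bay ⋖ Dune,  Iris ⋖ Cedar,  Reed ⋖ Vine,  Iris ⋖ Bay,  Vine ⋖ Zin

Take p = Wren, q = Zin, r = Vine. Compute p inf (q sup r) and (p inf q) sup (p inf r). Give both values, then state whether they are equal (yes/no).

q sup r = Zin, so p inf (q sup r) = Wren inf Zin = Reed.
p inf q = Reed and p inf r = Reed, so (p inf q) sup (p inf r) = Reed sup Reed = Reed.
Equal: yes.

Reed; Reed; yes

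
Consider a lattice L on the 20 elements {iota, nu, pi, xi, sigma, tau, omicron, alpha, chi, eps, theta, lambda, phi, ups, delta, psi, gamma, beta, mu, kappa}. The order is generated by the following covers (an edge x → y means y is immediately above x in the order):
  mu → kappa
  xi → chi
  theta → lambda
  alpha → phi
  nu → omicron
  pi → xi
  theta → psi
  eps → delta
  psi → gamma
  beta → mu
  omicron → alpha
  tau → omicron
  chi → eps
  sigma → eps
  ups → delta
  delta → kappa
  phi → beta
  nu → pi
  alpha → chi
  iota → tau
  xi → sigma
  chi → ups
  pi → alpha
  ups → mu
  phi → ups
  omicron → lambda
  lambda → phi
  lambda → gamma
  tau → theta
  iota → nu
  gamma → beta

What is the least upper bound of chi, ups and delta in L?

delta

Common upper bounds of {chi, ups, delta}: delta, kappa.
The least among these is delta.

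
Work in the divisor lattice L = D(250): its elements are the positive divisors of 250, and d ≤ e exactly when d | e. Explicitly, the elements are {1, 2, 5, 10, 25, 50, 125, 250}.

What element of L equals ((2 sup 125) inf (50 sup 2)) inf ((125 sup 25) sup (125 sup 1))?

2 ∨ 125 = 250
50 ∨ 2 = 50
250 ∧ 50 = 50
125 ∨ 25 = 125
125 ∨ 1 = 125
125 ∨ 125 = 125
50 ∧ 125 = 25

25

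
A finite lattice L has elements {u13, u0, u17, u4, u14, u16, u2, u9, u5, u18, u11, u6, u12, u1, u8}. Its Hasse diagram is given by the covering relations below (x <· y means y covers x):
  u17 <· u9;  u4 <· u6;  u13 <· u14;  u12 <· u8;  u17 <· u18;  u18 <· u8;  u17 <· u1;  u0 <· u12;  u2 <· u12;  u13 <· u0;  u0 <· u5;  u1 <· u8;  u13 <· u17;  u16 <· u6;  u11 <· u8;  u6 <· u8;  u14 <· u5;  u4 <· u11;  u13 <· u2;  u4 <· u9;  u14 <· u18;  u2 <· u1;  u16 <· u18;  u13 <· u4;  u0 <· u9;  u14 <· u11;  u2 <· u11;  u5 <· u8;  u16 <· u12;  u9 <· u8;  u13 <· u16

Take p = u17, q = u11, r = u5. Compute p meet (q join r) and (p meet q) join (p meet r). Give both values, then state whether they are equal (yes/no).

u17; u13; no

q join r = u8, so p meet (q join r) = u17 meet u8 = u17.
p meet q = u13 and p meet r = u13, so (p meet q) join (p meet r) = u13 join u13 = u13.
Equal: no.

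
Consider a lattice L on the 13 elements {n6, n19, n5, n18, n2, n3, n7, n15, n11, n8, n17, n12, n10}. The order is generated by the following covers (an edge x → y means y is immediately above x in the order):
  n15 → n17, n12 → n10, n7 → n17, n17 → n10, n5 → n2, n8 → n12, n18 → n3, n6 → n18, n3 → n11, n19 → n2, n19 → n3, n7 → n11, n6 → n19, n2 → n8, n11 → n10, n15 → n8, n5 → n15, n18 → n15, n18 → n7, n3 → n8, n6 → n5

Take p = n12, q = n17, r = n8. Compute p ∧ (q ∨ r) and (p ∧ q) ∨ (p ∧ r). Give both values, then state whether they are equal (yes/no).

q ∨ r = n10, so p ∧ (q ∨ r) = n12 ∧ n10 = n12.
p ∧ q = n15 and p ∧ r = n8, so (p ∧ q) ∨ (p ∧ r) = n15 ∨ n8 = n8.
Equal: no.

n12; n8; no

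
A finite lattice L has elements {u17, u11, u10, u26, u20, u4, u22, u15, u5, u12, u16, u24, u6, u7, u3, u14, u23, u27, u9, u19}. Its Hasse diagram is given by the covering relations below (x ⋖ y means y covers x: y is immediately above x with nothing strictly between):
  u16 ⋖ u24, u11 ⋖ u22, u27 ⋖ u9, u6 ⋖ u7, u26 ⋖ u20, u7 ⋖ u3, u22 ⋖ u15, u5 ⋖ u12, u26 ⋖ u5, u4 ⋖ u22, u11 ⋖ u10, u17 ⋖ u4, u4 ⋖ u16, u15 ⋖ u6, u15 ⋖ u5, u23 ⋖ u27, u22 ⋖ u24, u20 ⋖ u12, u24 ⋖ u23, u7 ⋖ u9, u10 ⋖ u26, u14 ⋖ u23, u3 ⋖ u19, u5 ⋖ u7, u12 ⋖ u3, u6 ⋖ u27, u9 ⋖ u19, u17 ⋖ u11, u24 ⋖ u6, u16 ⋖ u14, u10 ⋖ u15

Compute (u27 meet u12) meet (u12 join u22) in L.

u27 ∧ u12 = u15
u12 ∨ u22 = u12
u15 ∧ u12 = u15

u15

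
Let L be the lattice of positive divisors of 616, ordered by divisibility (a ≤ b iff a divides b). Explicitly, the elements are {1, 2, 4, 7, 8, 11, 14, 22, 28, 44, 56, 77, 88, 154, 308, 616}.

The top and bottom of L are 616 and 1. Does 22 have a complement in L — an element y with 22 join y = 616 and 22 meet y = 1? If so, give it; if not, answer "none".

For every candidate y, either 22 ∨ y ≠ 616 or 22 ∧ y ≠ 1; no complement exists.

none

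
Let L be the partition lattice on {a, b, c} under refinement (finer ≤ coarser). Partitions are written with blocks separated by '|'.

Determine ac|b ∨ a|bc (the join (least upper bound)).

Common upper bounds of {ac|b, a|bc}: abc.
The least among these is abc.

abc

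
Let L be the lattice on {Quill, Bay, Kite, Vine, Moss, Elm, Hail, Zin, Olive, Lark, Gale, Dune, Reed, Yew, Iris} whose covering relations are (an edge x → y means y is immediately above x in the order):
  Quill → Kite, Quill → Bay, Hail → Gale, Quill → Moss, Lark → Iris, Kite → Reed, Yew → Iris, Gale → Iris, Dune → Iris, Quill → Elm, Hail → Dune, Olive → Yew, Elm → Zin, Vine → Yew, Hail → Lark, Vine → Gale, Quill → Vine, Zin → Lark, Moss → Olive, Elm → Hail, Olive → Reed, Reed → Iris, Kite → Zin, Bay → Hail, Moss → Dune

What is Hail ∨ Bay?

Common upper bounds of {Hail, Bay}: Dune, Gale, Hail, Iris, Lark.
The least among these is Hail.

Hail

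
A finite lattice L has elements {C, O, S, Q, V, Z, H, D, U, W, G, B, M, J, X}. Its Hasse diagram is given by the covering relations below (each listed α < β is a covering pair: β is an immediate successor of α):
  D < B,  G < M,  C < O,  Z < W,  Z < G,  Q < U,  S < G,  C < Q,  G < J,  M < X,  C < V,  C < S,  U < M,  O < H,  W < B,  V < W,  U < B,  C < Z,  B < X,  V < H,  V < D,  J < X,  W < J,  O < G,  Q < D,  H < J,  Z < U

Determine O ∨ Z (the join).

G

Common upper bounds of {O, Z}: G, J, M, X.
The least among these is G.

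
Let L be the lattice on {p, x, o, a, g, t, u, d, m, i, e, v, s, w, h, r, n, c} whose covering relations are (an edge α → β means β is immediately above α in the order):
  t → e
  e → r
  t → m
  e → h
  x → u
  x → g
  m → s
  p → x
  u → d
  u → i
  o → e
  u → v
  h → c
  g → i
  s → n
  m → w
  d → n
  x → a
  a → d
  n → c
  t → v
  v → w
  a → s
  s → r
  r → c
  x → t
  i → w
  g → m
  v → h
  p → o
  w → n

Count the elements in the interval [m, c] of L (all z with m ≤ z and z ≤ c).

The interval [m, c] = {c, m, n, r, s, w}, which has 6 elements.

6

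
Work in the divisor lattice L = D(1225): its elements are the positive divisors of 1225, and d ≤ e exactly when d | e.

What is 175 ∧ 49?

In the divisibility order, the meet is the greatest common divisor: gcd(175, 49) = 7.

7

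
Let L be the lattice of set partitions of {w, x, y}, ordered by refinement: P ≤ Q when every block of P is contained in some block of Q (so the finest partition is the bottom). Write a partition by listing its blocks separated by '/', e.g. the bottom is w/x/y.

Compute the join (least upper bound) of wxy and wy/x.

Common upper bounds of {wxy, wy/x}: wxy.
The least among these is wxy.

wxy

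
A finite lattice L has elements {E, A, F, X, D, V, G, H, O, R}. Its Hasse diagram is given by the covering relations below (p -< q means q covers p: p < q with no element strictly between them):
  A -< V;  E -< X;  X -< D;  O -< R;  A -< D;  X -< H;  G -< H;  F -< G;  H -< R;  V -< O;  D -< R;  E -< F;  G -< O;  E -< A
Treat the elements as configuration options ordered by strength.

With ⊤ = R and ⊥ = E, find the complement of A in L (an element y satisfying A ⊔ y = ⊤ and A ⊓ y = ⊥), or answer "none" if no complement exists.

Need y with A ∨ y = R and A ∧ y = E.
Checking each element gives: H.

H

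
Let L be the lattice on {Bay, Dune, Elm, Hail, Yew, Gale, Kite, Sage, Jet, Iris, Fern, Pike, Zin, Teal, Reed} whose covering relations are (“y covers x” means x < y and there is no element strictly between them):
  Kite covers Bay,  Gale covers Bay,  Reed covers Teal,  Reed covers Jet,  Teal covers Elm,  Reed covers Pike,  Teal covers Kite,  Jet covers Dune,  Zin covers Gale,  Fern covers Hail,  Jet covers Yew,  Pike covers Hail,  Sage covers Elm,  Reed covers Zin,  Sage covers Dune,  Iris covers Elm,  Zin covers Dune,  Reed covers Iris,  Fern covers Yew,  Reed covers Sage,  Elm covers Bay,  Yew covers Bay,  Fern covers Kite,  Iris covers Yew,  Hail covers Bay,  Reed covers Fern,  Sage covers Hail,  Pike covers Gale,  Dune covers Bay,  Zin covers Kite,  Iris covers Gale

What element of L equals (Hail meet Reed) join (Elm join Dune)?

Hail ∧ Reed = Hail
Elm ∨ Dune = Sage
Hail ∨ Sage = Sage

Sage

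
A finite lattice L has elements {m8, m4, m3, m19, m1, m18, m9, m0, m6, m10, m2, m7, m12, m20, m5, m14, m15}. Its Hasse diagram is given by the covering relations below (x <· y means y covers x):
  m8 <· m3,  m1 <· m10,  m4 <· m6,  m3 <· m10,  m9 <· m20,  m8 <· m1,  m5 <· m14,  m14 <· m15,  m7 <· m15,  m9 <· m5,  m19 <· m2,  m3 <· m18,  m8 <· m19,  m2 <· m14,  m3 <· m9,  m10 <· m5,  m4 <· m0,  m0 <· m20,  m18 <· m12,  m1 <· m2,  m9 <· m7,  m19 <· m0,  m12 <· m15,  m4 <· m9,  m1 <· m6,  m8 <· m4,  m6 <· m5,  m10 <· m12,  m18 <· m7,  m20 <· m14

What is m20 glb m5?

Common lower bounds of {m20, m5}: m3, m4, m8, m9.
The greatest among these is m9.

m9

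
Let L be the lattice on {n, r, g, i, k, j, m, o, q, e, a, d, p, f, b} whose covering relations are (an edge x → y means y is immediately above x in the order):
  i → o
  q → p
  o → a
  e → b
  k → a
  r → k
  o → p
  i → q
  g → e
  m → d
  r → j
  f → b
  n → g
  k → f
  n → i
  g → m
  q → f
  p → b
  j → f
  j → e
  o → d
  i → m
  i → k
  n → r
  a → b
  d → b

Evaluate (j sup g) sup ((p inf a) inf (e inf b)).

j ∨ g = e
p ∧ a = o
e ∧ b = e
o ∧ e = n
e ∨ n = e

e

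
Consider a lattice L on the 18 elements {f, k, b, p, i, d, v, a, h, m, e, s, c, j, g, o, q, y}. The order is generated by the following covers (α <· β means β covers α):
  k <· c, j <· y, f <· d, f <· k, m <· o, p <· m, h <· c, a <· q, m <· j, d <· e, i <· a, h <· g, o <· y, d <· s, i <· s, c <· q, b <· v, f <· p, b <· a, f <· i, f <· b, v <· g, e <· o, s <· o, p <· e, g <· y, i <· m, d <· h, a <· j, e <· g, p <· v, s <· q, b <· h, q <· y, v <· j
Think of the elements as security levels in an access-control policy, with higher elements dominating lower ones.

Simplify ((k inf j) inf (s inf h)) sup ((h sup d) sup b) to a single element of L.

h

k ∧ j = f
s ∧ h = d
f ∧ d = f
h ∨ d = h
h ∨ b = h
f ∨ h = h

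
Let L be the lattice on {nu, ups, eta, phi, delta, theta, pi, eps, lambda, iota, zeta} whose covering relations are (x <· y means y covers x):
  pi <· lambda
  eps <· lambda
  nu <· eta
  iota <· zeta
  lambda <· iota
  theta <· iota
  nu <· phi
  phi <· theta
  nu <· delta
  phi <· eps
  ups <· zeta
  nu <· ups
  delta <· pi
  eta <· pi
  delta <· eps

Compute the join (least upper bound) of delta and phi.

eps

Common upper bounds of {delta, phi}: eps, iota, lambda, zeta.
The least among these is eps.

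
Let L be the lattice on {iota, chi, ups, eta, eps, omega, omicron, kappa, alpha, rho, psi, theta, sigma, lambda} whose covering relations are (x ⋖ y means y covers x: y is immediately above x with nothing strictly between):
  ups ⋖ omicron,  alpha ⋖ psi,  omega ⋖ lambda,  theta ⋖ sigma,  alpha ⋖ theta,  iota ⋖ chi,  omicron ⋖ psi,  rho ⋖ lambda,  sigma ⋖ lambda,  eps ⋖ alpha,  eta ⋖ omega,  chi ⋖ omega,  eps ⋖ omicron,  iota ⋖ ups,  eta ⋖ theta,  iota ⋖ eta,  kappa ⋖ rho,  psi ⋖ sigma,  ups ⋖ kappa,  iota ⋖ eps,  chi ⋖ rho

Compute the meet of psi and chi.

Common lower bounds of {psi, chi}: iota.
The greatest among these is iota.

iota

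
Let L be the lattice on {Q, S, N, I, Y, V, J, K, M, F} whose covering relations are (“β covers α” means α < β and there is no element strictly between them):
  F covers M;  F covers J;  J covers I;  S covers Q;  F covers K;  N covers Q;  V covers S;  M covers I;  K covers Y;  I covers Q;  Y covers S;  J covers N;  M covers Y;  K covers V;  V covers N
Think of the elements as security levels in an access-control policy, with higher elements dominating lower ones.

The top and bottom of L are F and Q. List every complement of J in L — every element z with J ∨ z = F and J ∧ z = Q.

Need z with J ∨ z = F and J ∧ z = Q.
Checking each element gives: S, Y.

S, Y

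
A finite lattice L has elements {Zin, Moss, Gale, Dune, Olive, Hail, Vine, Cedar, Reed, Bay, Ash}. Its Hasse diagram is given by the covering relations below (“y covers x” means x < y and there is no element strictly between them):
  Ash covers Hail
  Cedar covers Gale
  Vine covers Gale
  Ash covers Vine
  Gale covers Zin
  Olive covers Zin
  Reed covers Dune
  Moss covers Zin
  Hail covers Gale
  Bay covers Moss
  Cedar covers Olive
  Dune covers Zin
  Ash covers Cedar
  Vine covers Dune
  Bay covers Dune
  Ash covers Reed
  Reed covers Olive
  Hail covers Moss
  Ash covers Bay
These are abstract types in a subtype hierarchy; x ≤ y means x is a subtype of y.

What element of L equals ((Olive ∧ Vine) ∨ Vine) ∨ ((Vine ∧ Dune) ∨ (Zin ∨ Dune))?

Olive ∧ Vine = Zin
Zin ∨ Vine = Vine
Vine ∧ Dune = Dune
Zin ∨ Dune = Dune
Dune ∨ Dune = Dune
Vine ∨ Dune = Vine

Vine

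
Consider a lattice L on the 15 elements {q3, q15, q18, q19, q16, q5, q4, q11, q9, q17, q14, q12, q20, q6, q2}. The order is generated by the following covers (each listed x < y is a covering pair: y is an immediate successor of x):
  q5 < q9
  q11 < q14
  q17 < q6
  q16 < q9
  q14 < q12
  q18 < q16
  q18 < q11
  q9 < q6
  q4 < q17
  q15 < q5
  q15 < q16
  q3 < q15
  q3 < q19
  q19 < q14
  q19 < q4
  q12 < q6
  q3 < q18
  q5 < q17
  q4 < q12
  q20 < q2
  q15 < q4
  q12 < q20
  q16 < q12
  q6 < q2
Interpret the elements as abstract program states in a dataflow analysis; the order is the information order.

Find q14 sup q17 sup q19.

q6

Common upper bounds of {q14, q17, q19}: q2, q6.
The least among these is q6.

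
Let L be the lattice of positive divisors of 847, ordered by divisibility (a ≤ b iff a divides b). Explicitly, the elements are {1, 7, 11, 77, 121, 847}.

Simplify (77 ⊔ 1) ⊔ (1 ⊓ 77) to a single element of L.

77

77 ∨ 1 = 77
1 ∧ 77 = 1
77 ∨ 1 = 77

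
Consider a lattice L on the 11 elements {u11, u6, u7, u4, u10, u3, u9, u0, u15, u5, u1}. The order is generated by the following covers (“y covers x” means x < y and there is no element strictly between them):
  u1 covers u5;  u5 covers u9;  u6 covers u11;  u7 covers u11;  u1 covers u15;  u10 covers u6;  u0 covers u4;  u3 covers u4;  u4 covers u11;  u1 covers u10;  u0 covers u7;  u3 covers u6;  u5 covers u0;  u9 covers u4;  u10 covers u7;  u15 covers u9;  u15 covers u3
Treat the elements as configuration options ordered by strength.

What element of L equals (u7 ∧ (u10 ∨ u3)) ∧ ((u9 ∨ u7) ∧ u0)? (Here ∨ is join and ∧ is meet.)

u10 ∨ u3 = u1
u7 ∧ u1 = u7
u9 ∨ u7 = u5
u5 ∧ u0 = u0
u7 ∧ u0 = u7

u7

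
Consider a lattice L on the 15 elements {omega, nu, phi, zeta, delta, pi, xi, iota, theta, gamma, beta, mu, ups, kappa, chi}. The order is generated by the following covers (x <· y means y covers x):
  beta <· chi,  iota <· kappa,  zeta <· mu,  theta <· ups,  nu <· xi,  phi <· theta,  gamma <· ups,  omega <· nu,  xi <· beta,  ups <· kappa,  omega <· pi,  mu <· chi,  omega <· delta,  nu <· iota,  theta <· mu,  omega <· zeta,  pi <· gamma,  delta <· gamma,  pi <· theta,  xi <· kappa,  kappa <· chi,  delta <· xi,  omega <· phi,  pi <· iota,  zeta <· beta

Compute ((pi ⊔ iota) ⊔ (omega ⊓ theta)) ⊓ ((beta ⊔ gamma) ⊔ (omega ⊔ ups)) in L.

pi ∨ iota = iota
omega ∧ theta = omega
iota ∨ omega = iota
beta ∨ gamma = chi
omega ∨ ups = ups
chi ∨ ups = chi
iota ∧ chi = iota

iota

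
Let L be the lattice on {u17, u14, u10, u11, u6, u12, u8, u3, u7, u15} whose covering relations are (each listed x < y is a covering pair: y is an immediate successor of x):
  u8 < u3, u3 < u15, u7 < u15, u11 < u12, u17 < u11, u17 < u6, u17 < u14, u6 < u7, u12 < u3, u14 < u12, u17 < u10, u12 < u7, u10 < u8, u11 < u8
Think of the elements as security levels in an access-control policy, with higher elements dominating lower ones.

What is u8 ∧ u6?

u17

Common lower bounds of {u8, u6}: u17.
The greatest among these is u17.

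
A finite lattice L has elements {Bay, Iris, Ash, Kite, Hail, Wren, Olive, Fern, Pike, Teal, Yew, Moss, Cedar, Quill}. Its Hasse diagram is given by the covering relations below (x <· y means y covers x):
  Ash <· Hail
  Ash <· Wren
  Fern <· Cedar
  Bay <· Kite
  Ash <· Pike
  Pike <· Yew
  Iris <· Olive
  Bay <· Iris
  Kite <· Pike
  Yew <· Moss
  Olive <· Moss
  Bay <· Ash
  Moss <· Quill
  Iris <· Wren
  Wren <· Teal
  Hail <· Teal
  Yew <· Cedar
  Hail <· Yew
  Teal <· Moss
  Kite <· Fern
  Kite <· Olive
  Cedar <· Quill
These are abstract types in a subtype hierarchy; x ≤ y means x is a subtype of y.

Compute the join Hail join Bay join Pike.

Yew

Common upper bounds of {Hail, Bay, Pike}: Cedar, Moss, Quill, Yew.
The least among these is Yew.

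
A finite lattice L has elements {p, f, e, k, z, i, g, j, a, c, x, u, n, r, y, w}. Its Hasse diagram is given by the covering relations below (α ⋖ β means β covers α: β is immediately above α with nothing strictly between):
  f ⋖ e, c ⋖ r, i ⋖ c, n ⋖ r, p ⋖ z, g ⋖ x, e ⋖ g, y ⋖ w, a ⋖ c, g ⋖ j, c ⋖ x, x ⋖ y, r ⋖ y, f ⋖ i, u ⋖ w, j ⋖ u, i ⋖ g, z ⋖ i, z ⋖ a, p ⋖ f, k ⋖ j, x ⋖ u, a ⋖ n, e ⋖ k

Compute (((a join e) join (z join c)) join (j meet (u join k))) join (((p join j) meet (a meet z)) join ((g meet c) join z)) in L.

u

a ∨ e = x
z ∨ c = c
x ∨ c = x
u ∨ k = u
j ∧ u = j
x ∨ j = u
p ∨ j = j
a ∧ z = z
j ∧ z = z
g ∧ c = i
i ∨ z = i
z ∨ i = i
u ∨ i = u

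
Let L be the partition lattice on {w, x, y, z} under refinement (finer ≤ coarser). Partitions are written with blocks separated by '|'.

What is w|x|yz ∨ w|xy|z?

Common upper bounds of {w|x|yz, w|xy|z}: wxyz, w|xyz.
The least among these is w|xyz.

w|xyz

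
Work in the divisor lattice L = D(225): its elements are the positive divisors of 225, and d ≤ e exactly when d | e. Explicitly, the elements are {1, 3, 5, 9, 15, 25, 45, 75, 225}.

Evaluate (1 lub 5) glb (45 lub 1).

5

1 ∨ 5 = 5
45 ∨ 1 = 45
5 ∧ 45 = 5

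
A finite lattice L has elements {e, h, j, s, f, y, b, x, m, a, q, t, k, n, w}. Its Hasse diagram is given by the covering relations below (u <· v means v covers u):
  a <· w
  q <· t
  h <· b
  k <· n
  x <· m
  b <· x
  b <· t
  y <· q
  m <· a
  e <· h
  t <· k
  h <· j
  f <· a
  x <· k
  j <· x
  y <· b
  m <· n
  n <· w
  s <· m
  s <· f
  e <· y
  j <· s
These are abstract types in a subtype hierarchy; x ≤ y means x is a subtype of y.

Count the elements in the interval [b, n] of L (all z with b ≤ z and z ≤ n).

6

The interval [b, n] = {b, k, m, n, t, x}, which has 6 elements.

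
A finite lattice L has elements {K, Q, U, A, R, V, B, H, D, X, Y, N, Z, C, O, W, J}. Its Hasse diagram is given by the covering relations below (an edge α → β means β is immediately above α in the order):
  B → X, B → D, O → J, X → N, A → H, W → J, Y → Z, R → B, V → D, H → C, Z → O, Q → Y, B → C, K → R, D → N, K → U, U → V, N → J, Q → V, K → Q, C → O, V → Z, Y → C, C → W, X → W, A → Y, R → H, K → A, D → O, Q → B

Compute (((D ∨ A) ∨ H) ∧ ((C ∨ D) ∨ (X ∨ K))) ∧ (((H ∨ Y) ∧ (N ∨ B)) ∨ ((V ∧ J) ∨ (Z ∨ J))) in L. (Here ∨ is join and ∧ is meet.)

D ∨ A = O
O ∨ H = O
C ∨ D = O
X ∨ K = X
O ∨ X = J
O ∧ J = O
H ∨ Y = C
N ∨ B = N
C ∧ N = B
V ∧ J = V
Z ∨ J = J
V ∨ J = J
B ∨ J = J
O ∧ J = O

O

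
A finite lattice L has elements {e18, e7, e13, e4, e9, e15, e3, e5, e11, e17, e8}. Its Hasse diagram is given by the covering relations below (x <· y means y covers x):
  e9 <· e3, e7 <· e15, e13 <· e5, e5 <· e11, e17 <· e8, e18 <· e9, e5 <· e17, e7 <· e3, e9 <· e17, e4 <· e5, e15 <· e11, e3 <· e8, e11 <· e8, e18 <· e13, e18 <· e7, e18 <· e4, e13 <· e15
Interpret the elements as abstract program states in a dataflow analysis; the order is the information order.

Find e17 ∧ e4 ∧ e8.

e4

Common lower bounds of {e17, e4, e8}: e18, e4.
The greatest among these is e4.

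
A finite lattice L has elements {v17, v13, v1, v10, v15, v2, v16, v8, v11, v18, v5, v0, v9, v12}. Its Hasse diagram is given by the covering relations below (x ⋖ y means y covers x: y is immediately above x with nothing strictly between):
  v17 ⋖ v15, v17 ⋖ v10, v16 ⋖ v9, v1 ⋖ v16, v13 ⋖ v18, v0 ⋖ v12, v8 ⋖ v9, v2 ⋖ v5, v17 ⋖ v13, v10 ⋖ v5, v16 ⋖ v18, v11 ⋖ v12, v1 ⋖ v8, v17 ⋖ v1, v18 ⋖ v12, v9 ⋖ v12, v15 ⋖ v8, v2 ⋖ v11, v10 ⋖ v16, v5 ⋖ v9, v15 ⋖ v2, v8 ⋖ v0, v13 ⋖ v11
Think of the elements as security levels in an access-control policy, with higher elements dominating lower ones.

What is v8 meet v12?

Common lower bounds of {v8, v12}: v1, v15, v17, v8.
The greatest among these is v8.

v8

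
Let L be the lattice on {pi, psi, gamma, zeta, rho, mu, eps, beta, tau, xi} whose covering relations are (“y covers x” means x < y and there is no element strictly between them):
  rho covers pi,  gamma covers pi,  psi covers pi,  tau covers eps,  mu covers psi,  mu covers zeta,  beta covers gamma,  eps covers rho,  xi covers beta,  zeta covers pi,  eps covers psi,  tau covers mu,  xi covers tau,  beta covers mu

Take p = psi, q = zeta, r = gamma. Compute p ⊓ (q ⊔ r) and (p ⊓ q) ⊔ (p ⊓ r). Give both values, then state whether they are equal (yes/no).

q ⊔ r = beta, so p ⊓ (q ⊔ r) = psi ⊓ beta = psi.
p ⊓ q = pi and p ⊓ r = pi, so (p ⊓ q) ⊔ (p ⊓ r) = pi ⊔ pi = pi.
Equal: no.

psi; pi; no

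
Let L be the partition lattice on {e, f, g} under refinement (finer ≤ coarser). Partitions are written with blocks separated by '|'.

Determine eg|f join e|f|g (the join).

eg|f

Common upper bounds of {eg|f, e|f|g}: efg, eg|f.
The least among these is eg|f.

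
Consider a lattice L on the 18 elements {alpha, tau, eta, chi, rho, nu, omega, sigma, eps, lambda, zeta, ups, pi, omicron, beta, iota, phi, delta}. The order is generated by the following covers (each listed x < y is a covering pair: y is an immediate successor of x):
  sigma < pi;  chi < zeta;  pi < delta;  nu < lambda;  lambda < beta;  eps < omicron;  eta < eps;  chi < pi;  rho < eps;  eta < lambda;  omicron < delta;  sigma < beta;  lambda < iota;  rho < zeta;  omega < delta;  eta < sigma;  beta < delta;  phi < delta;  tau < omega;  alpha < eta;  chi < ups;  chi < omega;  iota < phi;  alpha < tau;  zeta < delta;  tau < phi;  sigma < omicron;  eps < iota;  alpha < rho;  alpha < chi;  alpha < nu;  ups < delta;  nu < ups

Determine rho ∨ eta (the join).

eps

Common upper bounds of {rho, eta}: delta, eps, iota, omicron, phi.
The least among these is eps.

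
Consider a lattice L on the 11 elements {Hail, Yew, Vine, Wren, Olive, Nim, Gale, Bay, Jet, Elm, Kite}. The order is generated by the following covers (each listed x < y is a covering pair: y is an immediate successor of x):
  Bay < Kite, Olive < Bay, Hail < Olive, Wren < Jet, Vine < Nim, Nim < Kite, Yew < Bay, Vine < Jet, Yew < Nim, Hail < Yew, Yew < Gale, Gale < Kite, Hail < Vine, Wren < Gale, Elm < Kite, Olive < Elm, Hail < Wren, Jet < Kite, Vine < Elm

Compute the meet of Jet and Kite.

Common lower bounds of {Jet, Kite}: Hail, Jet, Vine, Wren.
The greatest among these is Jet.

Jet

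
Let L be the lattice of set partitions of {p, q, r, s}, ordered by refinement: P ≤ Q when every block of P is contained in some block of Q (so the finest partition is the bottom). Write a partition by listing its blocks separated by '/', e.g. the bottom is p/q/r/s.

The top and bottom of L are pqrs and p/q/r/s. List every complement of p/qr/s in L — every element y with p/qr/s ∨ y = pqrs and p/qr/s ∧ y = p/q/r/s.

pq/rs, pqs/r, pr/qs, prs/q

Need y with p/qr/s ∨ y = pqrs and p/qr/s ∧ y = p/q/r/s.
Checking each element gives: pq/rs, pqs/r, pr/qs, prs/q.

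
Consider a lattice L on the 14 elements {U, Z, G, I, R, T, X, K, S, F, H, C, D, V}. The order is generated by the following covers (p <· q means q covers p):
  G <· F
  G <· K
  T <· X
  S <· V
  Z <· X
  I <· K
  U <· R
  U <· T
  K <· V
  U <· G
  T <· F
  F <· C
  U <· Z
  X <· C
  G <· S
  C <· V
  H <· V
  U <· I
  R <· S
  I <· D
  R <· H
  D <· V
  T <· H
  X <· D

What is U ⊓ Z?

Common lower bounds of {U, Z}: U.
The greatest among these is U.

U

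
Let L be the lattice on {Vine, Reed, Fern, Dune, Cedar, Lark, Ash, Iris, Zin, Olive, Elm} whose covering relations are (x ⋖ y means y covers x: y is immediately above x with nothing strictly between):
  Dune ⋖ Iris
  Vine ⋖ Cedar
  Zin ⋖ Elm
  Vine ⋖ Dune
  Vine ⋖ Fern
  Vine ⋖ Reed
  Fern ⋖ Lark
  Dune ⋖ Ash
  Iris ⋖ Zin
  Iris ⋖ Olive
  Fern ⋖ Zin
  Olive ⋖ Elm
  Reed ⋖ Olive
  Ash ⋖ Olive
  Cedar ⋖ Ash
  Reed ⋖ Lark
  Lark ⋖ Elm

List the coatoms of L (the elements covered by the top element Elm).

Lark, Olive, Zin

The coatoms are exactly the elements covered by Elm: Lark, Olive, Zin.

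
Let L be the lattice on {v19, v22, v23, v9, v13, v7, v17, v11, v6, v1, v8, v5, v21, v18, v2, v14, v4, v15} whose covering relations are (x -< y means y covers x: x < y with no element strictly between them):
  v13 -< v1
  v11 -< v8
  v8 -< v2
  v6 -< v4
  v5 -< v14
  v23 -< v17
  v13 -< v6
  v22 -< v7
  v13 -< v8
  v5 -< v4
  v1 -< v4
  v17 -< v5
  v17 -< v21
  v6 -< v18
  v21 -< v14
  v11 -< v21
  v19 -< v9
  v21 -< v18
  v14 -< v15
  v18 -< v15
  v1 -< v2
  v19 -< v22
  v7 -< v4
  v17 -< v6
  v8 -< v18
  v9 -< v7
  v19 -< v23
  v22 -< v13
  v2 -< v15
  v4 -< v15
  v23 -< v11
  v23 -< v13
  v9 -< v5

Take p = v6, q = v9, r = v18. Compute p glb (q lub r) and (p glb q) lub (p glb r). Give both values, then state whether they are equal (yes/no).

v6; v6; yes

q lub r = v15, so p glb (q lub r) = v6 glb v15 = v6.
p glb q = v19 and p glb r = v6, so (p glb q) lub (p glb r) = v19 lub v6 = v6.
Equal: yes.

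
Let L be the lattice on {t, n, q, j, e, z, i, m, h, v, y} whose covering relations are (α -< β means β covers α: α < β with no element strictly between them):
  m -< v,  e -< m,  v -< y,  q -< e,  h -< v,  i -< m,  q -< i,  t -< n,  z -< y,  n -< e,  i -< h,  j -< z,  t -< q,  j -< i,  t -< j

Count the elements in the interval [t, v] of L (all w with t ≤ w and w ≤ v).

9

The interval [t, v] = {e, h, i, j, m, n, q, t, v}, which has 9 elements.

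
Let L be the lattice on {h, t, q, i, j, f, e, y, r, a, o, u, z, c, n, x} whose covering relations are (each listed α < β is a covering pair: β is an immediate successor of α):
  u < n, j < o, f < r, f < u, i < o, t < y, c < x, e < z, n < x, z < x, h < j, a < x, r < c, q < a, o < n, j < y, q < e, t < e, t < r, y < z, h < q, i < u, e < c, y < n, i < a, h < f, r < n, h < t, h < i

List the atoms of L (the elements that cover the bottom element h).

The atoms are exactly the elements that cover h: f, i, j, q, t.

f, i, j, q, t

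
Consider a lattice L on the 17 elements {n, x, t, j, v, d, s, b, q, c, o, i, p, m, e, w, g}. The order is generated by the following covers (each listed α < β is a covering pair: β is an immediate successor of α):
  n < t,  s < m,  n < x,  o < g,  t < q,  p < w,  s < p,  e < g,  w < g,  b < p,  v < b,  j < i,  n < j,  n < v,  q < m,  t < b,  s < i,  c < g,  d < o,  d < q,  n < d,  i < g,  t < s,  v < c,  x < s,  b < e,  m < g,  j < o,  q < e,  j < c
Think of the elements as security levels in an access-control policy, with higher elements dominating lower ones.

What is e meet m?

Common lower bounds of {e, m}: d, n, q, t.
The greatest among these is q.

q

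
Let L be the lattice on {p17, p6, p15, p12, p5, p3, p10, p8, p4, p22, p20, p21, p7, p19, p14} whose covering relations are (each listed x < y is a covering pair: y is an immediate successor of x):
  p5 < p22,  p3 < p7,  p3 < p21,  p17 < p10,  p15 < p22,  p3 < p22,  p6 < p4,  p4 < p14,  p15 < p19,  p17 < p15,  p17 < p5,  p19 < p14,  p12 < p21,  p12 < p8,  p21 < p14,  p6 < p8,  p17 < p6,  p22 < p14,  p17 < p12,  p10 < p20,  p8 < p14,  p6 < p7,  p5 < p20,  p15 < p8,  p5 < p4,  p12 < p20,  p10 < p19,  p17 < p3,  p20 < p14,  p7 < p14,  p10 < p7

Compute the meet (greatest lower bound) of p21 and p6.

Common lower bounds of {p21, p6}: p17.
The greatest among these is p17.

p17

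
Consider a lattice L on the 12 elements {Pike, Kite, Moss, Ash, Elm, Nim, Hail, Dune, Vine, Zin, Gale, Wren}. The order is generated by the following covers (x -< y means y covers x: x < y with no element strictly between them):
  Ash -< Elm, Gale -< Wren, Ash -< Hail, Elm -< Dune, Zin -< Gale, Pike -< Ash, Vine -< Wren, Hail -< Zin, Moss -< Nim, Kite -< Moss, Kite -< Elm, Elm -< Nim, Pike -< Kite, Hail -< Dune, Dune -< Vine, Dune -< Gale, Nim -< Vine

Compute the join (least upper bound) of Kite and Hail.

Common upper bounds of {Kite, Hail}: Dune, Gale, Vine, Wren.
The least among these is Dune.

Dune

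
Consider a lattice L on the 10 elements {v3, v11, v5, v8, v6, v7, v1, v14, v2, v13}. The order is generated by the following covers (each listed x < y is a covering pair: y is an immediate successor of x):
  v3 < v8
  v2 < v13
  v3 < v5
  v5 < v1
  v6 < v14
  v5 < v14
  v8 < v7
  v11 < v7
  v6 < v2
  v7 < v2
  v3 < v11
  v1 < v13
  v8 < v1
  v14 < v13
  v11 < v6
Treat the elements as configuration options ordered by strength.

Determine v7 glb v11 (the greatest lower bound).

v11

Common lower bounds of {v7, v11}: v11, v3.
The greatest among these is v11.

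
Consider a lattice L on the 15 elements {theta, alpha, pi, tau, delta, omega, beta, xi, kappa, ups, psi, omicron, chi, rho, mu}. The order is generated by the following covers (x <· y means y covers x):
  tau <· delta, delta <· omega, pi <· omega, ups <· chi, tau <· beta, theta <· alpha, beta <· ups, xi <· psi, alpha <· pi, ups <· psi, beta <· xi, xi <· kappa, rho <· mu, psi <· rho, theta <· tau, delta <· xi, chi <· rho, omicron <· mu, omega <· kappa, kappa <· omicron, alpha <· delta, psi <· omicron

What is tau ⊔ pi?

Common upper bounds of {tau, pi}: kappa, mu, omega, omicron.
The least among these is omega.

omega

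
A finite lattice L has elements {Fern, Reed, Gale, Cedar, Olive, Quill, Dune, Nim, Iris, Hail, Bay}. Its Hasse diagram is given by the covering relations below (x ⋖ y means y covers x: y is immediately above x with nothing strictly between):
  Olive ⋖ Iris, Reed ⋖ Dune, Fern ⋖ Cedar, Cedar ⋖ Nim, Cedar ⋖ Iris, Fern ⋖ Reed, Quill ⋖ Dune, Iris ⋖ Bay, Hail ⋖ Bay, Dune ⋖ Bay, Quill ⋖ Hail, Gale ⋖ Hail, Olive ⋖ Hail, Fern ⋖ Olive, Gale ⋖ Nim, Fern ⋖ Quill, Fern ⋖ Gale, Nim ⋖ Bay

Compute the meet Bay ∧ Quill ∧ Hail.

Quill

Common lower bounds of {Bay, Quill, Hail}: Fern, Quill.
The greatest among these is Quill.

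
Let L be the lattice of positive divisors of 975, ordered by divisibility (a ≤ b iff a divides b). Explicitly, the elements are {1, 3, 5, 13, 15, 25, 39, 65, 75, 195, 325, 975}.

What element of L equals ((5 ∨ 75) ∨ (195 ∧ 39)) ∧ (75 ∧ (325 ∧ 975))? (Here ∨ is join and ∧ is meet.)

25

5 ∨ 75 = 75
195 ∧ 39 = 39
75 ∨ 39 = 975
325 ∧ 975 = 325
75 ∧ 325 = 25
975 ∧ 25 = 25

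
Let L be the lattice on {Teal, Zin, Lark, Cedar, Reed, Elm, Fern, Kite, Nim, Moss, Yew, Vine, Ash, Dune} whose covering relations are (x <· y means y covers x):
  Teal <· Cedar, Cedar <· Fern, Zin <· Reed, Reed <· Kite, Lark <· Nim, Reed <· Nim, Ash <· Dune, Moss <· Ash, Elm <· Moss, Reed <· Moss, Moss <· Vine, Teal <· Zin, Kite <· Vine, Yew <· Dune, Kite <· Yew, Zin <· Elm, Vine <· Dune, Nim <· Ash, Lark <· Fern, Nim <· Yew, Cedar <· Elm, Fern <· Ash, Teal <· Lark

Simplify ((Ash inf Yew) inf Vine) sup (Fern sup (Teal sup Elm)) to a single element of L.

Ash ∧ Yew = Nim
Nim ∧ Vine = Reed
Teal ∨ Elm = Elm
Fern ∨ Elm = Ash
Reed ∨ Ash = Ash

Ash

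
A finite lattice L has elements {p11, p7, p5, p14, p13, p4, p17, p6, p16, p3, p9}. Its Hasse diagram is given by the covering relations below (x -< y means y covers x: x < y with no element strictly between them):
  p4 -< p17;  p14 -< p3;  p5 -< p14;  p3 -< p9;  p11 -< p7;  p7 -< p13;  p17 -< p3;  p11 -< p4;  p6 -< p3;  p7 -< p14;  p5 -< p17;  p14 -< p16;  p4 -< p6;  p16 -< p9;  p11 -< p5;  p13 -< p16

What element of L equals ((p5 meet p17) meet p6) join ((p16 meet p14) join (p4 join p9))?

p5 ∧ p17 = p5
p5 ∧ p6 = p11
p16 ∧ p14 = p14
p4 ∨ p9 = p9
p14 ∨ p9 = p9
p11 ∨ p9 = p9

p9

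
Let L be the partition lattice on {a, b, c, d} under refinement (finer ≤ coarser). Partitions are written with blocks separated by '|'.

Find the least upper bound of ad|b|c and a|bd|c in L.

abd|c

The join of ad|b|c and a|bd|c merges any blocks that overlap across the partitions, giving abd|c.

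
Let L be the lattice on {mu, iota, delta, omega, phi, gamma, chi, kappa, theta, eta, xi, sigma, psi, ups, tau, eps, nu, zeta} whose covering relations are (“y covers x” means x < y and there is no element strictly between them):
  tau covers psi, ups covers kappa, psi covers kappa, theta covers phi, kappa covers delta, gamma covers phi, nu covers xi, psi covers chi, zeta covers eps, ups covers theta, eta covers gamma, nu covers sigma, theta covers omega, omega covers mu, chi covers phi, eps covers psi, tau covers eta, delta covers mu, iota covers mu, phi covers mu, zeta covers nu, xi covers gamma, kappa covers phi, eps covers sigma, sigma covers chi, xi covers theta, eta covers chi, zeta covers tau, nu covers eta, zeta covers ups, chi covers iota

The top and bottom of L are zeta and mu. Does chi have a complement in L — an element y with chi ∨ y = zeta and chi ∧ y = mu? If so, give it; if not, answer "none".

none

For every candidate y, either chi ∨ y ≠ zeta or chi ∧ y ≠ mu; no complement exists.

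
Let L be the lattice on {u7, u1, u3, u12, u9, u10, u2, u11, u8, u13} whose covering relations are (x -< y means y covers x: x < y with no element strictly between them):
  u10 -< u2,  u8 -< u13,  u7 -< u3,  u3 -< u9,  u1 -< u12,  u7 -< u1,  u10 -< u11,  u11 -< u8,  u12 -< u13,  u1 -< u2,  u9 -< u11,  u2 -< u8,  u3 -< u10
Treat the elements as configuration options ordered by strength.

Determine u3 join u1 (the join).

Common upper bounds of {u3, u1}: u13, u2, u8.
The least among these is u2.

u2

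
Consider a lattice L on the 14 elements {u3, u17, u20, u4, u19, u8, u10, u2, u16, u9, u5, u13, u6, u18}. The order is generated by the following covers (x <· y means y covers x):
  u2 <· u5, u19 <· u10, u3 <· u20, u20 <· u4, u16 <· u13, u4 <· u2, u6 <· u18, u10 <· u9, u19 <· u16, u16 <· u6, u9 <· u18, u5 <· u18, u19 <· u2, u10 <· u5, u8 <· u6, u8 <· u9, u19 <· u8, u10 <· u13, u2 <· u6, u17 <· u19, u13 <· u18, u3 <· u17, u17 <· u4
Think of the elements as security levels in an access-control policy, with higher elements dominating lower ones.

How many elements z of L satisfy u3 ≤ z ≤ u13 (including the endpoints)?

The interval [u3, u13] = {u10, u13, u16, u17, u19, u3}, which has 6 elements.

6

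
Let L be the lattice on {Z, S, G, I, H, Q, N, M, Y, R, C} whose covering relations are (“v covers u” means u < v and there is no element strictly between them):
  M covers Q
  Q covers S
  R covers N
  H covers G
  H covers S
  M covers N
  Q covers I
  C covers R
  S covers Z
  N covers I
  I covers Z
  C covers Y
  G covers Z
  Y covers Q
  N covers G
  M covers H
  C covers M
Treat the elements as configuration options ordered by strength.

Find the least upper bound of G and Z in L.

Common upper bounds of {G, Z}: C, G, H, M, N, R.
The least among these is G.

G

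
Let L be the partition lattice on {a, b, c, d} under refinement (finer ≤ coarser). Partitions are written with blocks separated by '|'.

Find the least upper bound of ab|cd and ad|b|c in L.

abcd

The join of ab|cd and ad|b|c merges any blocks that overlap across the partitions, giving abcd.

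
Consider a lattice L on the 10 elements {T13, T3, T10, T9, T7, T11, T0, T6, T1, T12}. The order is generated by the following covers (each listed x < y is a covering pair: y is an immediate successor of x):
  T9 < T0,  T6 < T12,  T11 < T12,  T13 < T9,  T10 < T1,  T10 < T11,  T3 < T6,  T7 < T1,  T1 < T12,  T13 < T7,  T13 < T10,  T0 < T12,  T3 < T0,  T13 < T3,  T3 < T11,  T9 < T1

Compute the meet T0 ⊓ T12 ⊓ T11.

Common lower bounds of {T0, T12, T11}: T13, T3.
The greatest among these is T3.

T3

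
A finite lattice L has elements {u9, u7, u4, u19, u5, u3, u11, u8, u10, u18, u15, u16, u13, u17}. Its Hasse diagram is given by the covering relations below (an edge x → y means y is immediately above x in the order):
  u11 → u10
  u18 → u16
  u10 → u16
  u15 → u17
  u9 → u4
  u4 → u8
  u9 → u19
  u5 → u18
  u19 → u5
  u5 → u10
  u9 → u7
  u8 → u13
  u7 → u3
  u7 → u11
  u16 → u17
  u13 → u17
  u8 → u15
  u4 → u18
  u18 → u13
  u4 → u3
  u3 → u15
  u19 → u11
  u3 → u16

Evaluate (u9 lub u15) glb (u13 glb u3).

u9 ∨ u15 = u15
u13 ∧ u3 = u4
u15 ∧ u4 = u4

u4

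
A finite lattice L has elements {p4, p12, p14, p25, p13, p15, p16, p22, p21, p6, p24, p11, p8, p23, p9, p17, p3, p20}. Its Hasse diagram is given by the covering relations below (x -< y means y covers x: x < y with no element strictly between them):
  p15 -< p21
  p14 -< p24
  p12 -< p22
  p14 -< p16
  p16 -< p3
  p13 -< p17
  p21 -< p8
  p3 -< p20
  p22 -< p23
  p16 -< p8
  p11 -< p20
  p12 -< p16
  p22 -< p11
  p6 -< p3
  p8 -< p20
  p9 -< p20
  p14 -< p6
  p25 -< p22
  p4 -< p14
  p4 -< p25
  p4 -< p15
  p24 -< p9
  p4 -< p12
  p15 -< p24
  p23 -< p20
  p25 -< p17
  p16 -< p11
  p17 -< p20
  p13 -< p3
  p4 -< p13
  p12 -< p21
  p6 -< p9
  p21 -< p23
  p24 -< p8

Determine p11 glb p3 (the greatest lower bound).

Common lower bounds of {p11, p3}: p12, p14, p16, p4.
The greatest among these is p16.

p16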